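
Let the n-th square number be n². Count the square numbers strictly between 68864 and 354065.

333

The n-th square number is n².
Smallest index with value > 68864: n = 263 (giving 69169).
Largest index with value < 354065: n = 595 (giving 354025).
Indices 263 through 595: 333 terms.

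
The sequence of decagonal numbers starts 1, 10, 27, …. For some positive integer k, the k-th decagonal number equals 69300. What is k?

132

Set n(4n−3) = 69300, giving 4n² − 3n − 69300 = 0.
So n = (3 + 1053) / 8 = 1056/8 = 132.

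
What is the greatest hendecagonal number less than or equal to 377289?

Solve n(9n−7)/2 ≤ 377289 for integer n.
n = 289 gives 374833 ≤ 377289, while n = 290 gives 377435 > 377289; so the answer is 374833.

374833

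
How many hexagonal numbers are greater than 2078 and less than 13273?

49

The n-th hexagonal number is n(2n−1).
Smallest index with value > 2078: n = 33 (giving 2145).
Largest index with value < 13273: n = 81 (giving 13041).
Indices 33 through 81: 49 terms.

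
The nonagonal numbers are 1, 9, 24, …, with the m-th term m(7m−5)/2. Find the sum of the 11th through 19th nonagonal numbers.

Σ i(7i−5)/2 = (7Σi² − 5Σi) / 2 over i = 11..19.
Σi = 190 − 55 = 135 and Σi² = 2470 − 385 = 2085.
(7·2085 − 5·135) / 2 = 13920/2 = 6960.

6960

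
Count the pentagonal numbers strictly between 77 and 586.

12

The n-th pentagonal number is n(3n−1)/2.
Smallest index with value > 77: n = 8 (giving 92).
Largest index with value < 586: n = 19 (giving 532).
Indices 8 through 19: 12 terms.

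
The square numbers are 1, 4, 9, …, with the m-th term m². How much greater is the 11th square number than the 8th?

57

11² = 121 and 8² = 64.
Difference: 121 − 64 = 57.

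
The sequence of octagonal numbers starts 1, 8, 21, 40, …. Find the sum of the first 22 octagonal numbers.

Σ i(3i−2) = 3Σi² − 2Σi over i = 1..22.
Σi = 253 and Σi² = 3795.
3·3795 − 2·253 = 10879.

10879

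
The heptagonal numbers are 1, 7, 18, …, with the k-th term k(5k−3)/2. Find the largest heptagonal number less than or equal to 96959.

96727

Solve n(5n−3)/2 ≤ 96959 for integer n.
n = 197 gives 96727 ≤ 96959, while n = 198 gives 97713 > 96959; so the answer is 96727.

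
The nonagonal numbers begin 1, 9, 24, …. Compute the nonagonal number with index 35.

4200

The 35th nonagonal number is n(7n−5)/2 with n = 35.
35·(7·35 − 5)/2 = 35·240/2 = 35·120 = 4200.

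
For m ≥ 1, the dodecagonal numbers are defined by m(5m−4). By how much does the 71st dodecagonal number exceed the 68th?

2073

71·(5·71 − 4) = 24921 and 68·(5·68 − 4) = 22848.
Difference: 24921 − 22848 = 2073.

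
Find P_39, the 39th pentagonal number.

2262

The 39th pentagonal number is n(3n−1)/2 with n = 39.
39·(3·39 − 1)/2 = 39·116/2 = 39·58 = 2262.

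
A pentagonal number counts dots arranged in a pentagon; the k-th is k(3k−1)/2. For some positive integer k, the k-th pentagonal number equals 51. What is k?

6

Set n(3n−1)/2 = 51, giving 3n² − n − 102 = 0.
The discriminant is 1 + 24·51 = 1225, and √1225 = 35.
So n = (1 + 35) / 6 = 36/6 = 6.
Check: 6·(3·6 − 1)/2 = 51. ✓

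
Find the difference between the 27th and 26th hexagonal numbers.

105

Consecutive hexagonal numbers differ by 4n − 3: here 4·27 − 3 = 105.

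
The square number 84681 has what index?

We need n² = 84681, so n = √84681 = 291.

291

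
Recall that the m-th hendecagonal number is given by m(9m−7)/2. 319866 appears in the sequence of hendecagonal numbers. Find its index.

267

Set n(9n−7)/2 = 319866, giving 9n² − 7n − 639732 = 0.
The discriminant is 49 + 72·319866 = 23030401, and √23030401 = 4799.
So n = (7 + 4799) / 18 = 4806/18 = 267.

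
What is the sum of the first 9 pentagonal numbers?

405

Σ i(3i−1)/2 = (3Σi² − Σi) / 2 over i = 1..9.
Σi = 45 and Σi² = 285.
(3·285 − 1·45) / 2 = 810/2 = 405.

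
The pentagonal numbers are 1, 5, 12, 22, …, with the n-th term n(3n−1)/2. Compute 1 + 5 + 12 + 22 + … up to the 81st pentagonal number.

Σ i(3i−1)/2 = (3Σi² − Σi) / 2 over i = 1..81.
Σi = 3321 and Σi² = 180441.
(3·180441 − 1·3321) / 2 = 538002/2 = 269001.

269001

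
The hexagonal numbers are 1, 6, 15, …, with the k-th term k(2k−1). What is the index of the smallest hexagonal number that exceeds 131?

Solve n(2n−1) > 131 for integer n.
The largest n with value ≤ 131 is 8 (since 120 ≤ 131 < 153), so the first above is n = 9, value 153.

9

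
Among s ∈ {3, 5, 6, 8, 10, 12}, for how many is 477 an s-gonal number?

1

s = 3: P(3, 30) = 465 and P(3, 31) = 496; 477 is not s-gonal.
s = 5: P(5, 18) = 477. ✓
s = 6: P(6, 15) = 435 and P(6, 16) = 496; 477 is not s-gonal.
s = 8: P(8, 12) = 408 and P(8, 13) = 481; 477 is not s-gonal.
s = 10: P(10, 11) = 451 and P(10, 12) = 540; 477 is not s-gonal.
s = 12: P(12, 10) = 460 and P(12, 11) = 561; 477 is not s-gonal.
Hits: s ∈ {5} → 1.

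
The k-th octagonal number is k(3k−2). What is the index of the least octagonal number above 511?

Solve n(3n−2) > 511 for integer n.
The largest n with value ≤ 511 is 13 (since 481 ≤ 511 < 560), so the first above is n = 14, value 560.

14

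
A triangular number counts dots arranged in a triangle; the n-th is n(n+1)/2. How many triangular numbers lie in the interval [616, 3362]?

The n-th triangular number is n(n+1)/2.
Smallest index with value ≥ 616: n = 35 (giving 630).
Largest index with value ≤ 3362: n = 81 (giving 3321).
Indices 35 through 81: 47 terms.

47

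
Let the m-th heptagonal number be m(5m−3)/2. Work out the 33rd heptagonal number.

2673

The 33rd heptagonal number is n(5n−3)/2 with n = 33.
33·(5·33 − 3)/2 = 33·162/2 = 33·81 = 2673.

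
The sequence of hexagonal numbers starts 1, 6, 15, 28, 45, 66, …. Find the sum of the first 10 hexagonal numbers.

715

Σ i(2i−1) = 2Σi² − Σi over i = 1..10.
Σi = 55 and Σi² = 385.
2·385 − 1·55 = 715.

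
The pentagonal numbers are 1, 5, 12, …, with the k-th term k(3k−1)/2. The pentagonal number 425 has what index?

Set n(3n−1)/2 = 425, giving 3n² − n − 850 = 0.
So n = (1 + 101) / 6 = 102/6 = 17.
Check: 17·(3·17 − 1)/2 = 425. ✓

17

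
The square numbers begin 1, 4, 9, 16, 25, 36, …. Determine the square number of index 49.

The 49th square number is n² with n = 49.
49² = 2401.

2401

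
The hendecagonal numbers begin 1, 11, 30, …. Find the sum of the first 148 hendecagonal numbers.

Σ i(9i−7)/2 = (9Σi² − 7Σi) / 2 over i = 1..148.
Σi = 11026 and Σi² = 1091574.
(9·1091574 − 7·11026) / 2 = 9746984/2 = 4873492.

4873492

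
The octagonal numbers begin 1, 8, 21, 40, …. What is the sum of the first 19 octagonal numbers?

7030

Σ i(3i−2) = 3Σi² − 2Σi over i = 1..19.
Σi = 190 and Σi² = 2470.
3·2470 − 2·190 = 7030.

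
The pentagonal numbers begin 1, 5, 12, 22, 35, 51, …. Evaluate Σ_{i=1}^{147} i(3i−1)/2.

Σ i(3i−1)/2 = (3Σi² − Σi) / 2 over i = 1..147.
Σi = 10878 and Σi² = 1069670.
(3·1069670 − 1·10878) / 2 = 3198132/2 = 1599066.

1599066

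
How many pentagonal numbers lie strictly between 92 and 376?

The n-th pentagonal number is n(3n−1)/2.
Smallest index with value > 92: n = 9 (giving 117).
Largest index with value < 376: n = 15 (giving 330).
Indices 9 through 15: 7 terms.

7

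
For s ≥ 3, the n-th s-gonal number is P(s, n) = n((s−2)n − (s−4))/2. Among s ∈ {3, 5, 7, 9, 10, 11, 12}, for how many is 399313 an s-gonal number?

1

s = 3: P(3, 893) = 399171 and P(3, 894) = 400065; 399313 is not s-gonal.
s = 5: P(5, 516) = 399126 and P(5, 517) = 400675; 399313 is not s-gonal.
s = 7: P(7, 399) = 397404 and P(7, 400) = 399400; 399313 is not s-gonal.
s = 9: P(9, 338) = 399009 and P(9, 339) = 401376; 399313 is not s-gonal.
s = 10: P(10, 316) = 398476 and P(10, 317) = 401005; 399313 is not s-gonal.
s = 11: P(11, 298) = 398575 and P(11, 299) = 401258; 399313 is not s-gonal.
s = 12: P(12, 283) = 399313. ✓
Hits: s ∈ {12} → 1.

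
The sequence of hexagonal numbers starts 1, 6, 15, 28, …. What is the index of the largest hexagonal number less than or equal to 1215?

Solve n(2n−1) ≤ 1215 for integer n.
n = 24 gives 1128 ≤ 1215, while n = 25 gives 1225 > 1215; so the answer is index 24.

24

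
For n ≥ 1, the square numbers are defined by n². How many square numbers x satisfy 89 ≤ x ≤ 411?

11

The n-th square number is n².
Smallest index with value ≥ 89: n = 10 (giving 100).
Largest index with value ≤ 411: n = 20 (giving 400).
Indices 10 through 20: 11 terms.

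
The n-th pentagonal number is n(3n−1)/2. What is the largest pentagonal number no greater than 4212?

4187

Solve n(3n−1)/2 ≤ 4212 for integer n.
n = 53 gives 4187 ≤ 4212, while n = 54 gives 4347 > 4212; so the answer is 4187.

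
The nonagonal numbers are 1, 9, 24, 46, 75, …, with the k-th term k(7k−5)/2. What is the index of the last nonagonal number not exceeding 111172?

Solve n(7n−5)/2 ≤ 111172 for integer n.
n = 178 gives 110449 ≤ 111172, while n = 179 gives 111696 > 111172; so the answer is index 178.

178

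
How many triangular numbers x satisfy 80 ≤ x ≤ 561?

21

The n-th triangular number is n(n+1)/2.
Smallest index with value ≥ 80: n = 13 (giving 91).
Largest index with value ≤ 561: n = 33 (giving 561).
Indices 13 through 33: 21 terms.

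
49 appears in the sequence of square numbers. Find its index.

7

We need n² = 49, so n = √49 = 7.
Check: 7² = 49. ✓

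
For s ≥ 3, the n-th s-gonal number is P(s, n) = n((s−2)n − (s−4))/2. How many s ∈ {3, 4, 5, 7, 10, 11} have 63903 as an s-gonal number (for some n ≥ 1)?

1

s = 3: P(3, 357) = 63903. ✓
s = 4: P(4, 252) = 63504 and P(4, 253) = 64009; 63903 is not s-gonal.
s = 5: P(5, 206) = 63551 and P(5, 207) = 64170; 63903 is not s-gonal.
s = 7: P(7, 160) = 63760 and P(7, 161) = 64561; 63903 is not s-gonal.
s = 10: P(10, 126) = 63126 and P(10, 127) = 64135; 63903 is not s-gonal.
s = 11: P(11, 119) = 63308 and P(11, 120) = 64380; 63903 is not s-gonal.
Hits: s ∈ {3} → 1.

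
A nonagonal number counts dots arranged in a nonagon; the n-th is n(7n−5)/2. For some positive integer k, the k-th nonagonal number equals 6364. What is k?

43

Set n(7n−5)/2 = 6364, giving 7n² − 5n − 12728 = 0.
The discriminant is 25 + 56·6364 = 356409, and √356409 = 597.
So n = (5 + 597) / 14 = 602/14 = 43.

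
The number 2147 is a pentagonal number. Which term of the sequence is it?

Set n(3n−1)/2 = 2147, giving 3n² − n − 4294 = 0.
The discriminant is 1 + 24·2147 = 51529, and √51529 = 227.
So n = (1 + 227) / 6 = 228/6 = 38.
Check: 38·(3·38 − 1)/2 = 2147. ✓

38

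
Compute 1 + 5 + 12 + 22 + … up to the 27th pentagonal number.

Σ i(3i−1)/2 = (3Σi² − Σi) / 2 over i = 1..27.
Σi = 378 and Σi² = 6930.
(3·6930 − 1·378) / 2 = 20412/2 = 10206.

10206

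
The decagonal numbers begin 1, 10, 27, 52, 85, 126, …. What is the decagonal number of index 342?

The 342nd decagonal number is n(4n−3) with n = 342.
342·(4·342 − 3) = 342·1365 = 466830.

466830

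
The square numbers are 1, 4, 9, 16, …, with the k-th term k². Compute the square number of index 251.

63001

The 251st square number is n² with n = 251.
251² = 63001.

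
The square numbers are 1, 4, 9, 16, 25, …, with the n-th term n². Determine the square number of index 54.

The 54th square number is n² with n = 54.
54² = 2916.

2916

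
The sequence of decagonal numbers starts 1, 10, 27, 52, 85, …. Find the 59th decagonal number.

The 59th decagonal number is n(4n−3) with n = 59.
59·(4·59 − 3) = 59·233 = 13747.

13747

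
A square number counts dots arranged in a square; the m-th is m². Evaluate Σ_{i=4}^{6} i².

Σ_{i=4}^{6} i² = 91 − 14 = 77.

77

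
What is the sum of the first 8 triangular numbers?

Σ i(i+1)/2 = (Σi² + Σi) / 2 over i = 1..8.
Σi = 36 and Σi² = 204.
(1·204 + 1·36) / 2 = 240/2 = 120.

120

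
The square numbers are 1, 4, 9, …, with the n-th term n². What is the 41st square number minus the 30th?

781

41² = 1681 and 30² = 900.
Difference: 1681 − 900 = 781.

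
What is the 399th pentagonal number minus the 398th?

Consecutive pentagonal numbers differ by 3n − 2: here 3·399 − 2 = 1195.

1195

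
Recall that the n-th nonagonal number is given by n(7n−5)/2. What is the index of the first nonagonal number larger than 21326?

79

Solve n(7n−5)/2 > 21326 for integer n.
The largest n with value ≤ 21326 is 78 (since 21099 ≤ 21326 < 21646), so the first above is n = 79, value 21646.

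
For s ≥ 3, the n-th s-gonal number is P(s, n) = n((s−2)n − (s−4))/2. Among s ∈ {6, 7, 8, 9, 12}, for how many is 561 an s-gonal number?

2

s = 6: P(6, 17) = 561. ✓
s = 7: P(7, 15) = 540 and P(7, 16) = 616; 561 is not s-gonal.
s = 8: P(8, 14) = 560 and P(8, 15) = 645; 561 is not s-gonal.
s = 9: P(9, 13) = 559 and P(9, 14) = 651; 561 is not s-gonal.
s = 12: P(12, 11) = 561. ✓
Hits: s ∈ {6, 12} → 2.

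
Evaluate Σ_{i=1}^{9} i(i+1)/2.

165

Σ i(i+1)/2 = (Σi² + Σi) / 2 over i = 1..9.
Σi = 45 and Σi² = 285.
(1·285 + 1·45) / 2 = 330/2 = 165.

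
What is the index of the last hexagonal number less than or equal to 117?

7

Solve n(2n−1) ≤ 117 for integer n.
n = 7 gives 91 ≤ 117, while n = 8 gives 120 > 117; so the answer is index 7.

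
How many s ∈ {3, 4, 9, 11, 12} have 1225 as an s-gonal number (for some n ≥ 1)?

s = 3: P(3, 49) = 1225. ✓
s = 4: P(4, 35) = 1225. ✓
s = 9: P(9, 19) = 1216 and P(9, 20) = 1350; 1225 is not s-gonal.
s = 11: P(11, 16) = 1096 and P(11, 17) = 1241; 1225 is not s-gonal.
s = 12: P(12, 16) = 1216 and P(12, 17) = 1377; 1225 is not s-gonal.
Hits: s ∈ {3, 4} → 2.

2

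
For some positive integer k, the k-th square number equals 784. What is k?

We need n² = 784, so n = √784 = 28.
Check: 28² = 784. ✓

28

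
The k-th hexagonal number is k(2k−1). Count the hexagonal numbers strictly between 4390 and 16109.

The n-th hexagonal number is n(2n−1).
Smallest index with value > 4390: n = 48 (giving 4560).
Largest index with value < 16109: n = 89 (giving 15753).
Indices 48 through 89: 42 terms.

42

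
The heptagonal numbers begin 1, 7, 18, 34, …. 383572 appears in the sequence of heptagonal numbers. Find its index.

Set n(5n−3)/2 = 383572, giving 5n² − 3n − 767144 = 0.
So n = (3 + 3917) / 10 = 3920/10 = 392.
Check: 392·(5·392 − 3)/2 = 383572. ✓

392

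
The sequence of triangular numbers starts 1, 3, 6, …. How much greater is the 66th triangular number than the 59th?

66·67/2 = 2211 and 59·60/2 = 1770.
Difference: 2211 − 1770 = 441.

441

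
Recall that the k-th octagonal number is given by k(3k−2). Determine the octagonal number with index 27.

27·(3·27 − 2) = 27·79 = 2133.

2133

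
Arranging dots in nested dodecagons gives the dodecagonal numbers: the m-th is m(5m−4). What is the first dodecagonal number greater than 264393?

265881

Solve n(5n−4) > 264393 for integer n.
The largest n with value ≤ 264393 is 230 (since 263580 ≤ 264393 < 265881), so the first above is n = 231, value 265881.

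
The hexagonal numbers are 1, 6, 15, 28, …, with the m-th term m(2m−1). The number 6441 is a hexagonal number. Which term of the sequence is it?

Set n(2n−1) = 6441, giving 2n² − n − 6441 = 0.
The discriminant is 1 + 8·6441 = 51529, and √51529 = 227.
So n = (1 + 227) / 4 = 228/4 = 57.

57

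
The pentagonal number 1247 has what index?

Set n(3n−1)/2 = 1247, giving 3n² − n − 2494 = 0.
The discriminant is 1 + 24·1247 = 29929, and √29929 = 173.
So n = (1 + 173) / 6 = 174/6 = 29.

29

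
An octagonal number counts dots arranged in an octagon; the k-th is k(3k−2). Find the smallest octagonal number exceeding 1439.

Solve n(3n−2) > 1439 for integer n.
The largest n with value ≤ 1439 is 22 (since 1408 ≤ 1439 < 1541), so the first above is n = 23, value 1541.

1541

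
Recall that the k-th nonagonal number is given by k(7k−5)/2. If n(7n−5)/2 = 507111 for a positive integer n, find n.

Set n(7n−5)/2 = 507111, giving 7n² − 5n − 1014222 = 0.
So n = (5 + 5329) / 14 = 5334/14 = 381.

381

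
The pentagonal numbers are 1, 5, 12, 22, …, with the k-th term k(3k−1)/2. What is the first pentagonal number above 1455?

Solve n(3n−1)/2 > 1455 for integer n.
The largest n with value ≤ 1455 is 31 (since 1426 ≤ 1455 < 1520), so the first above is n = 32, value 1520.

1520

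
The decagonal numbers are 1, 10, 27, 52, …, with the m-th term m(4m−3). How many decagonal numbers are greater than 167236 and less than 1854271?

477

The n-th decagonal number is n(4n−3).
Smallest index with value > 167236: n = 205 (giving 167485).
Largest index with value < 1854271: n = 681 (giving 1853001).
Indices 205 through 681: 477 terms.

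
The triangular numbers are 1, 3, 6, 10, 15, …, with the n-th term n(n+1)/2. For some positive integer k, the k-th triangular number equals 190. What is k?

19

Set n(n+1)/2 = 190, giving n² + n − 380 = 0.
The discriminant is 1 + 8·190 = 1521, and √1521 = 39.
So n = (-1 + 39) / 2 = 38/2 = 19.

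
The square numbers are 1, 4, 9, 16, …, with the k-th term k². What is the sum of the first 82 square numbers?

Σ_{i=1}^{82} i² = 82·83·165/6 = 187165.

187165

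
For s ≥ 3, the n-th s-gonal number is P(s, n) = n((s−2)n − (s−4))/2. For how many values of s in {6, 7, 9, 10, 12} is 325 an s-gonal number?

2

s = 6: P(6, 13) = 325. ✓
s = 7: P(7, 11) = 286 and P(7, 12) = 342; 325 is not s-gonal.
s = 9: P(9, 10) = 325. ✓
s = 10: P(10, 9) = 297 and P(10, 10) = 370; 325 is not s-gonal.
s = 12: P(12, 8) = 288 and P(12, 9) = 369; 325 is not s-gonal.
Hits: s ∈ {6, 9} → 2.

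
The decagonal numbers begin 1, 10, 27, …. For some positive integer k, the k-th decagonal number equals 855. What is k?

Set n(4n−3) = 855, giving 4n² − 3n − 855 = 0.
The discriminant is 9 + 16·855 = 13689, and √13689 = 117.
So n = (3 + 117) / 8 = 120/8 = 15.

15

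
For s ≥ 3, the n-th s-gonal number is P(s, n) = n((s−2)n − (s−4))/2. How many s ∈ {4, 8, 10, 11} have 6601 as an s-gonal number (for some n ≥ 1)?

s = 4: P(4, 81) = 6561 and P(4, 82) = 6724; 6601 is not s-gonal.
s = 8: P(8, 47) = 6533 and P(8, 48) = 6816; 6601 is not s-gonal.
s = 10: P(10, 41) = 6601. ✓
s = 11: P(11, 38) = 6365 and P(11, 39) = 6708; 6601 is not s-gonal.
Hits: s ∈ {10} → 1.

1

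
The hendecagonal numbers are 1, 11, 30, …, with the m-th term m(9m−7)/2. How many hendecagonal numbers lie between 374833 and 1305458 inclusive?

251

The n-th hendecagonal number is n(9n−7)/2.
Smallest index with value ≥ 374833: n = 289 (giving 374833).
Largest index with value ≤ 1305458: n = 539 (giving 1305458).
Indices 289 through 539: 251 terms.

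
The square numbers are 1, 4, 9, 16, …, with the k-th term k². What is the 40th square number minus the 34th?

444

40² = 1600 and 34² = 1156.
Difference: 1600 − 1156 = 444.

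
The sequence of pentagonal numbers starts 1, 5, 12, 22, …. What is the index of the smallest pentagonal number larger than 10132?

Solve n(3n−1)/2 > 10132 for integer n.
The largest n with value ≤ 10132 is 82 (since 10045 ≤ 10132 < 10292), so the first above is n = 83, value 10292.

83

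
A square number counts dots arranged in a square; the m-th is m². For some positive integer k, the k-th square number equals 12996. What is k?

We need n² = 12996, so n = √12996 = 114.

114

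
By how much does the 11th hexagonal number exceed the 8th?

11·(2·11 − 1) = 231 and 8·(2·8 − 1) = 120.
Difference: 231 − 120 = 111.

111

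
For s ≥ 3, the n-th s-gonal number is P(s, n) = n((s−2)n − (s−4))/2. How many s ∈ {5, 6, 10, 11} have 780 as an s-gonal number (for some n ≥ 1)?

1

s = 5: P(5, 22) = 715 and P(5, 23) = 782; 780 is not s-gonal.
s = 6: P(6, 20) = 780. ✓
s = 10: P(10, 14) = 742 and P(10, 15) = 855; 780 is not s-gonal.
s = 11: P(11, 13) = 715 and P(11, 14) = 833; 780 is not s-gonal.
Hits: s ∈ {6} → 1.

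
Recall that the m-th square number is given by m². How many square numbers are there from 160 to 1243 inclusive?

23

The n-th square number is n².
Smallest index with value ≥ 160: n = 13 (giving 169).
Largest index with value ≤ 1243: n = 35 (giving 1225).
Indices 13 through 35: 23 terms.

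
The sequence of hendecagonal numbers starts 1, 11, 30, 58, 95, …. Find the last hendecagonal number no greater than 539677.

537511

Solve n(9n−7)/2 ≤ 539677 for integer n.
n = 346 gives 537511 ≤ 539677, while n = 347 gives 540626 > 539677; so the answer is 537511.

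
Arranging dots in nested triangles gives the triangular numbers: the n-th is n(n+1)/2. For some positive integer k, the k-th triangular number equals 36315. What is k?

Set n(n+1)/2 = 36315, giving n² + n − 72630 = 0.
The discriminant is 1 + 8·36315 = 290521, and √290521 = 539.
So n = (-1 + 539) / 2 = 538/2 = 269.

269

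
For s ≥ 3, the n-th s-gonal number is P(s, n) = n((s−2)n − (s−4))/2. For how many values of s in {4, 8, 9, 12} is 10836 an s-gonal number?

s = 4: P(4, 104) = 10816 and P(4, 105) = 11025; 10836 is not s-gonal.
s = 8: P(8, 60) = 10680 and P(8, 61) = 11041; 10836 is not s-gonal.
s = 9: P(9, 56) = 10836. ✓
s = 12: P(12, 46) = 10396 and P(12, 47) = 10857; 10836 is not s-gonal.
Hits: s ∈ {9} → 1.

1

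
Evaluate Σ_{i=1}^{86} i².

Σ_{i=1}^{86} i² = 86·87·173/6 = 215731.

215731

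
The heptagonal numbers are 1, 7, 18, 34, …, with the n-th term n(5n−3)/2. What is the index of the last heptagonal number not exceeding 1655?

Solve n(5n−3)/2 ≤ 1655 for integer n.
n = 26 gives 1651 ≤ 1655, while n = 27 gives 1782 > 1655; so the answer is index 26.

26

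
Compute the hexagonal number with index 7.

91

The 7th hexagonal number is n(2n−1) with n = 7.
7·(2·7 − 1) = 7·13 = 91.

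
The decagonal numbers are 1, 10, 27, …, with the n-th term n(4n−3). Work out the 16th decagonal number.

976

The 16th decagonal number is n(4n−3) with n = 16.
16·(4·16 − 3) = 16·61 = 976.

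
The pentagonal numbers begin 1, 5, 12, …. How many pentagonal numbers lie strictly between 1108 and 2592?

14

The n-th pentagonal number is n(3n−1)/2.
Smallest index with value > 1108: n = 28 (giving 1162).
Largest index with value < 2592: n = 41 (giving 2501).
Indices 28 through 41: 14 terms.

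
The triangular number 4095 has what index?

Set n(n+1)/2 = 4095, giving n² + n − 8190 = 0.
So n = (-1 + 181) / 2 = 180/2 = 90.
Check: 90·91/2 = 4095. ✓

90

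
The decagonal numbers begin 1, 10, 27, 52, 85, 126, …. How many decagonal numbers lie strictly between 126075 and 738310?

The n-th decagonal number is n(4n−3).
Smallest index with value > 126075: n = 178 (giving 126202).
Largest index with value < 738310: n = 429 (giving 734877).
Indices 178 through 429: 252 terms.

252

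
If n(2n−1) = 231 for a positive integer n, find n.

11

Set n(2n−1) = 231, giving 2n² − n − 231 = 0.
The discriminant is 1 + 8·231 = 1849, and √1849 = 43.
So n = (1 + 43) / 4 = 44/4 = 11.
Check: 11·(2·11 − 1) = 231. ✓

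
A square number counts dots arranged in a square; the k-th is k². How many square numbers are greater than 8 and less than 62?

5

The n-th square number is n².
Smallest index with value > 8: n = 3 (giving 9).
Largest index with value < 62: n = 7 (giving 49).
Indices 3 through 7: 5 terms.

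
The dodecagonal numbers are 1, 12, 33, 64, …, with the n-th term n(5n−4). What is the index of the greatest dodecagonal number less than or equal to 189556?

Solve n(5n−4) ≤ 189556 for integer n.
n = 195 gives 189345 ≤ 189556, while n = 196 gives 191296 > 189556; so the answer is index 195.

195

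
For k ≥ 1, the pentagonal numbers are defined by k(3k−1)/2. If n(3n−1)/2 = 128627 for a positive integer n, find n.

Set n(3n−1)/2 = 128627, giving 3n² − n − 257254 = 0.
The discriminant is 1 + 24·128627 = 3087049, and √3087049 = 1757.
So n = (1 + 1757) / 6 = 1758/6 = 293.
Check: 293·(3·293 − 1)/2 = 128627. ✓

293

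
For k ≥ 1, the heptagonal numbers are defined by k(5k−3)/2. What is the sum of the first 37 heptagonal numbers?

Σ i(5i−3)/2 = (5Σi² − 3Σi) / 2 over i = 1..37.
Σi = 703 and Σi² = 17575.
(5·17575 − 3·703) / 2 = 85766/2 = 42883.

42883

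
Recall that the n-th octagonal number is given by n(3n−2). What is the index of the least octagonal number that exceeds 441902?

Solve n(3n−2) > 441902 for integer n.
The largest n with value ≤ 441902 is 384 (since 441600 ≤ 441902 < 443905), so the first above is n = 385, value 443905.

385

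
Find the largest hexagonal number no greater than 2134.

2016

Solve n(2n−1) ≤ 2134 for integer n.
n = 32 gives 2016 ≤ 2134, while n = 33 gives 2145 > 2134; so the answer is 2016.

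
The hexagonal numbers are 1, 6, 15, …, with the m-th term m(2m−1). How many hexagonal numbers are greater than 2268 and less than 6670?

24

The n-th hexagonal number is n(2n−1).
Smallest index with value > 2268: n = 34 (giving 2278).
Largest index with value < 6670: n = 57 (giving 6441).
Indices 34 through 57: 24 terms.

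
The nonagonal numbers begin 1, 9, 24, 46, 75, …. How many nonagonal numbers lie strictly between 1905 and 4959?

The n-th nonagonal number is n(7n−5)/2.
Smallest index with value > 1905: n = 24 (giving 1956).
Largest index with value < 4959: n = 37 (giving 4699).
Indices 24 through 37: 14 terms.

14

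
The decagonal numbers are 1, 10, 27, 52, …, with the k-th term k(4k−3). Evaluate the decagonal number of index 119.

The 119th decagonal number is n(4n−3) with n = 119.
119·(4·119 − 3) = 119·473 = 56287.

56287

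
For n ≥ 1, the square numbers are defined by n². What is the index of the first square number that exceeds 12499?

112

Solve n² > 12499 for integer n.
The largest n with value ≤ 12499 is 111 (since 12321 ≤ 12499 < 12544), so the first above is n = 112, value 12544.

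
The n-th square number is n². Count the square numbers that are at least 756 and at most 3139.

29

The n-th square number is n².
Smallest index with value ≥ 756: n = 28 (giving 784).
Largest index with value ≤ 3139: n = 56 (giving 3136).
Indices 28 through 56: 29 terms.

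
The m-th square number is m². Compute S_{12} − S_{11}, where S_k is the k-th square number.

n² − (n−1)² = 2n − 1, so 12² − 11² = 2·12 − 1 = 23.

23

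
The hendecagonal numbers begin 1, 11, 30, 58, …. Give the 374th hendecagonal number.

374·(9·374 − 7)/2 = 374·3359/2 = 628133.

628133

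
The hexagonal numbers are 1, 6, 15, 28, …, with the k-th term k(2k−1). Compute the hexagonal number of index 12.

276

12·(2·12 − 1) = 12·23 = 276.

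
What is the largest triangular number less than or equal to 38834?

38781

Solve n(n+1)/2 ≤ 38834 for integer n.
n = 278 gives 38781 ≤ 38834, while n = 279 gives 39060 > 38834; so the answer is 38781.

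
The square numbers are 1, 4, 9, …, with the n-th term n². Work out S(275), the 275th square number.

The 275th square number is n² with n = 275.
275² = 75625.

75625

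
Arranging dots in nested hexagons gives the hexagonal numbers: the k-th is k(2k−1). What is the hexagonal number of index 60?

7140

The 60th hexagonal number is n(2n−1) with n = 60.
60·(2·60 − 1) = 60·119 = 7140.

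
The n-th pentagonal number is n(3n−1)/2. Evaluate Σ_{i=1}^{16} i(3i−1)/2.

Σ i(3i−1)/2 = (3Σi² − Σi) / 2 over i = 1..16.
Σi = 136 and Σi² = 1496.
(3·1496 − 1·136) / 2 = 4352/2 = 2176.

2176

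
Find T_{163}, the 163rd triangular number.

13366

The 163rd triangular number is n(n+1)/2 with n = 163.
163·164/2 = 26732/2 = 13366.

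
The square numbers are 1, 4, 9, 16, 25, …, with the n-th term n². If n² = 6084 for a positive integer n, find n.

We need n² = 6084, so n = √6084 = 78.

78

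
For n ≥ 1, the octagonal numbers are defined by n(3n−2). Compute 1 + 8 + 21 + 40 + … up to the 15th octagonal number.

3480

Σ i(3i−2) = 3Σi² − 2Σi over i = 1..15.
Σi = 120 and Σi² = 1240.
3·1240 − 2·120 = 3480.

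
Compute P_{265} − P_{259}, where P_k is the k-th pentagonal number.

265·(3·265 − 1)/2 = 105205 and 259·(3·259 − 1)/2 = 100492.
Difference: 105205 − 100492 = 4713.

4713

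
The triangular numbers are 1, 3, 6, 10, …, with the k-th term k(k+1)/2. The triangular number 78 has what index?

12

Set n(n+1)/2 = 78, giving n² + n − 156 = 0.
The discriminant is 1 + 8·78 = 625, and √625 = 25.
So n = (-1 + 25) / 2 = 24/2 = 12.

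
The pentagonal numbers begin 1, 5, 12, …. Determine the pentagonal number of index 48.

3432

The 48th pentagonal number is n(3n−1)/2 with n = 48.
48·(3·48 − 1)/2 = 48·143/2 = 3432.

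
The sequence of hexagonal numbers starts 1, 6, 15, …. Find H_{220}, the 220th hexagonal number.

96580

220·(2·220 − 1) = 220·439 = 96580.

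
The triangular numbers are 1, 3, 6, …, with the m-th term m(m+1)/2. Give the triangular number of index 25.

25·26/2 = 650/2 = 325.

325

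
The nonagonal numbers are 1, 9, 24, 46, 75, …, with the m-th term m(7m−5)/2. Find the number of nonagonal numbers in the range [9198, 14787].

The n-th nonagonal number is n(7n−5)/2.
Smallest index with value ≥ 9198: n = 52 (giving 9334).
Largest index with value ≤ 14787: n = 65 (giving 14625).
Indices 52 through 65: 14 terms.

14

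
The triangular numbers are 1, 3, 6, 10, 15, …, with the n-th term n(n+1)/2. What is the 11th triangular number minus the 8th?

30

11·12/2 = 66 and 8·9/2 = 36.
Difference: 66 − 36 = 30.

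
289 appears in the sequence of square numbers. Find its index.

17

We need n² = 289, so n = √289 = 17.
Check: 17² = 289. ✓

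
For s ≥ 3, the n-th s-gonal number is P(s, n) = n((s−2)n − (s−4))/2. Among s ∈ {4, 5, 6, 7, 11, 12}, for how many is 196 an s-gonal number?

2

s = 4: P(4, 14) = 196. ✓
s = 5: P(5, 11) = 176 and P(5, 12) = 210; 196 is not s-gonal.
s = 6: P(6, 10) = 190 and P(6, 11) = 231; 196 is not s-gonal.
s = 7: P(7, 9) = 189 and P(7, 10) = 235; 196 is not s-gonal.
s = 11: P(11, 7) = 196. ✓
s = 12: P(12, 6) = 156 and P(12, 7) = 217; 196 is not s-gonal.
Hits: s ∈ {4, 11} → 2.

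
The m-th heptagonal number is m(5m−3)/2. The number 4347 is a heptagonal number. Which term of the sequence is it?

Set n(5n−3)/2 = 4347, giving 5n² − 3n − 8694 = 0.
The discriminant is 9 + 40·4347 = 173889, and √173889 = 417.
So n = (3 + 417) / 10 = 420/10 = 42.
Check: 42·(5·42 − 3)/2 = 4347. ✓

42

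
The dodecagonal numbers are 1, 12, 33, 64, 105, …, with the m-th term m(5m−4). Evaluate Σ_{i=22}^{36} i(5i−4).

Σ i(5i−4) = 5Σi² − 4Σi over i = 22..36.
Σi = 666 − 231 = 435 and Σi² = 16206 − 3311 = 12895.
5·12895 − 4·435 = 62735.

62735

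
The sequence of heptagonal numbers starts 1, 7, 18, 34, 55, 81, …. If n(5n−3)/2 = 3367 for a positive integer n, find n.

37

Set n(5n−3)/2 = 3367, giving 5n² − 3n − 6734 = 0.
So n = (3 + 367) / 10 = 370/10 = 37.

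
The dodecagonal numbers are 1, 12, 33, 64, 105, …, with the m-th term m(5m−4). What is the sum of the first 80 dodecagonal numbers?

Σ i(5i−4) = 5Σi² − 4Σi over i = 1..80.
Σi = 3240 and Σi² = 173880.
5·173880 − 4·3240 = 856440.

856440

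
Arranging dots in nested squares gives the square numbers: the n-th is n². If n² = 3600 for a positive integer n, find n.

60

We need n² = 3600, so n = √3600 = 60.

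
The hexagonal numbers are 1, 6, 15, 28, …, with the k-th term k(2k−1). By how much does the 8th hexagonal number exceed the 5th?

8·(2·8 − 1) = 120 and 5·(2·5 − 1) = 45.
Difference: 120 − 45 = 75.

75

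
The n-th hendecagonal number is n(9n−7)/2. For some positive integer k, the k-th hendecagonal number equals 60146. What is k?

Set n(9n−7)/2 = 60146, giving 9n² − 7n − 120292 = 0.
So n = (7 + 2081) / 18 = 2088/18 = 116.
Check: 116·(9·116 − 7)/2 = 60146. ✓

116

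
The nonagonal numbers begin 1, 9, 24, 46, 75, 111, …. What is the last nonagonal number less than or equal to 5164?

Solve n(7n−5)/2 ≤ 5164 for integer n.
n = 38 gives 4959 ≤ 5164, while n = 39 gives 5226 > 5164; so the answer is 4959.

4959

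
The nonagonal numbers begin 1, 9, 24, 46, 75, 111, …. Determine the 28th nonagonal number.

The 28th nonagonal number is n(7n−5)/2 with n = 28.
28·(7·28 − 5)/2 = 28·191/2 = 2674.

2674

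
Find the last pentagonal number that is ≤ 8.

5

Solve n(3n−1)/2 ≤ 8 for integer n.
n = 2 gives 5 ≤ 8, while n = 3 gives 12 > 8; so the answer is 5.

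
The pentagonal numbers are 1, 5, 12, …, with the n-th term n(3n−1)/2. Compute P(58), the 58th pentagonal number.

5017

58·(3·58 − 1)/2 = 58·173/2 = 5017.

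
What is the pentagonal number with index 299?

133952

The 299th pentagonal number is n(3n−1)/2 with n = 299.
299·(3·299 − 1)/2 = 299·896/2 = 299·448 = 133952.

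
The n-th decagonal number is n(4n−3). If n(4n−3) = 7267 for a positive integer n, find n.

43

Set n(4n−3) = 7267, giving 4n² − 3n − 7267 = 0.
The discriminant is 9 + 16·7267 = 116281, and √116281 = 341.
So n = (3 + 341) / 8 = 344/8 = 43.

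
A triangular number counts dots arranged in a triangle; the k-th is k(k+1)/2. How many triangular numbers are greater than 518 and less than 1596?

The n-th triangular number is n(n+1)/2.
Smallest index with value > 518: n = 32 (giving 528).
Largest index with value < 1596: n = 55 (giving 1540).
Indices 32 through 55: 24 terms.

24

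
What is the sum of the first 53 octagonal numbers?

Σ i(3i−2) = 3Σi² − 2Σi over i = 1..53.
Σi = 1431 and Σi² = 51039.
3·51039 − 2·1431 = 150255.

150255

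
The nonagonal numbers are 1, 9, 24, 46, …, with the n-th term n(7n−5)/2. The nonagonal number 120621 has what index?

Set n(7n−5)/2 = 120621, giving 7n² − 5n − 241242 = 0.
The discriminant is 25 + 56·120621 = 6754801, and √6754801 = 2599.
So n = (5 + 2599) / 14 = 2604/14 = 186.

186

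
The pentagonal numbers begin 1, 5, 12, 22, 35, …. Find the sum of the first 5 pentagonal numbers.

Σ i(3i−1)/2 = (3Σi² − Σi) / 2 over i = 1..5.
Σi = 15 and Σi² = 55.
(3·55 − 1·15) / 2 = 150/2 = 75.

75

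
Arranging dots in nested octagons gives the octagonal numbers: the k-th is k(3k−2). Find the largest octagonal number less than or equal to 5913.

5720

Solve n(3n−2) ≤ 5913 for integer n.
n = 44 gives 5720 ≤ 5913, while n = 45 gives 5985 > 5913; so the answer is 5720.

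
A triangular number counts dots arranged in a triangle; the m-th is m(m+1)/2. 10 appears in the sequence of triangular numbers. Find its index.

4

Set n(n+1)/2 = 10, giving n² + n − 20 = 0.
The discriminant is 1 + 8·10 = 81, and √81 = 9.
So n = (-1 + 9) / 2 = 8/2 = 4.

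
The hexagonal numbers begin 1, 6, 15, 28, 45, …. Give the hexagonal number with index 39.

39·(2·39 − 1) = 39·77 = 3003.

3003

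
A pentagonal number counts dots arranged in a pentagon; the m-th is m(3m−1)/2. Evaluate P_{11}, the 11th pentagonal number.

176

The 11th pentagonal number is n(3n−1)/2 with n = 11.
11·(3·11 − 1)/2 = 11·32/2 = 11·16 = 176.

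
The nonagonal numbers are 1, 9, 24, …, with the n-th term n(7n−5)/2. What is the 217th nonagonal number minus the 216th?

1513

Consecutive nonagonal numbers differ by 7n − 6: here 7·217 − 6 = 1513.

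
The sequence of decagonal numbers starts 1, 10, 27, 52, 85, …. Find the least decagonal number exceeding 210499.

Solve n(4n−3) > 210499 for integer n.
The largest n with value ≤ 210499 is 229 (since 209077 ≤ 210499 < 210910), so the first above is n = 230, value 210910.

210910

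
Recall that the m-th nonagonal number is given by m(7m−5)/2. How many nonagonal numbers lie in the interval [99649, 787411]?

305

The n-th nonagonal number is n(7n−5)/2.
Smallest index with value ≥ 99649: n = 170 (giving 100725).
Largest index with value ≤ 787411: n = 474 (giving 785181).
Indices 170 through 474: 305 terms.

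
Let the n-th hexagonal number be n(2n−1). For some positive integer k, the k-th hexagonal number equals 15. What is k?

Set n(2n−1) = 15, giving 2n² − n − 15 = 0.
The discriminant is 1 + 8·15 = 121, and √121 = 11.
So n = (1 + 11) / 4 = 12/4 = 3.
Check: 3·(2·3 − 1) = 15. ✓

3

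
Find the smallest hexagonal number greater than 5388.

5565

Solve n(2n−1) > 5388 for integer n.
The largest n with value ≤ 5388 is 52 (since 5356 ≤ 5388 < 5565), so the first above is n = 53, value 5565.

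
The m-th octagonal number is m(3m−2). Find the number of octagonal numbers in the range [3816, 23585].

54

The n-th octagonal number is n(3n−2).
Smallest index with value ≥ 3816: n = 36 (giving 3816).
Largest index with value ≤ 23585: n = 89 (giving 23585).
Indices 36 through 89: 54 terms.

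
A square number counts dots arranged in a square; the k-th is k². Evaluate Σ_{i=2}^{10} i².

384

Σ_{i=2}^{10} i² = 385 − 1 = 384.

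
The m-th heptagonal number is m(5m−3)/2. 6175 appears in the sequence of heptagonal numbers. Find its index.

50

Set n(5n−3)/2 = 6175, giving 5n² − 3n − 12350 = 0.
The discriminant is 9 + 40·6175 = 247009, and √247009 = 497.
So n = (3 + 497) / 10 = 500/10 = 50.
Check: 50·(5·50 − 3)/2 = 6175. ✓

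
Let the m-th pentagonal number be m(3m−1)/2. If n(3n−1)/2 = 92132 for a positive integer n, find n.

Set n(3n−1)/2 = 92132, giving 3n² − n − 184264 = 0.
The discriminant is 1 + 24·92132 = 2211169, and √2211169 = 1487.
So n = (1 + 1487) / 6 = 1488/6 = 248.
Check: 248·(3·248 − 1)/2 = 92132. ✓

248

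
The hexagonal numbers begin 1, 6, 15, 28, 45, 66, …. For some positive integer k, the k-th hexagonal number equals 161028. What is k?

284

Set n(2n−1) = 161028, giving 2n² − n − 161028 = 0.
The discriminant is 1 + 8·161028 = 1288225, and √1288225 = 1135.
So n = (1 + 1135) / 4 = 1136/4 = 284.
Check: 284·(2·284 − 1) = 161028. ✓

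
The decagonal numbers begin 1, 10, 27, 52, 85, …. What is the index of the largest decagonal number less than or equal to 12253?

Solve n(4n−3) ≤ 12253 for integer n.
n = 55 gives 11935 ≤ 12253, while n = 56 gives 12376 > 12253; so the answer is index 55.

55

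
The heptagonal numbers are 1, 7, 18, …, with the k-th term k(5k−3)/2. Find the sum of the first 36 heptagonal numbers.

39516

Σ i(5i−3)/2 = (5Σi² − 3Σi) / 2 over i = 1..36.
Σi = 666 and Σi² = 16206.
(5·16206 − 3·666) / 2 = 79032/2 = 39516.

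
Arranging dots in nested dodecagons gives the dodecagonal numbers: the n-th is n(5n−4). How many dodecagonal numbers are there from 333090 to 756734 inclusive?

The n-th dodecagonal number is n(5n−4).
Smallest index with value ≥ 333090: n = 259 (giving 334369).
Largest index with value ≤ 756734: n = 389 (giving 755049).
Indices 259 through 389: 131 terms.

131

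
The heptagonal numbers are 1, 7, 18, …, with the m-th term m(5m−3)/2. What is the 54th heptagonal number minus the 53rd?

266

Consecutive heptagonal numbers differ by 5n − 4: here 5·54 − 4 = 266.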